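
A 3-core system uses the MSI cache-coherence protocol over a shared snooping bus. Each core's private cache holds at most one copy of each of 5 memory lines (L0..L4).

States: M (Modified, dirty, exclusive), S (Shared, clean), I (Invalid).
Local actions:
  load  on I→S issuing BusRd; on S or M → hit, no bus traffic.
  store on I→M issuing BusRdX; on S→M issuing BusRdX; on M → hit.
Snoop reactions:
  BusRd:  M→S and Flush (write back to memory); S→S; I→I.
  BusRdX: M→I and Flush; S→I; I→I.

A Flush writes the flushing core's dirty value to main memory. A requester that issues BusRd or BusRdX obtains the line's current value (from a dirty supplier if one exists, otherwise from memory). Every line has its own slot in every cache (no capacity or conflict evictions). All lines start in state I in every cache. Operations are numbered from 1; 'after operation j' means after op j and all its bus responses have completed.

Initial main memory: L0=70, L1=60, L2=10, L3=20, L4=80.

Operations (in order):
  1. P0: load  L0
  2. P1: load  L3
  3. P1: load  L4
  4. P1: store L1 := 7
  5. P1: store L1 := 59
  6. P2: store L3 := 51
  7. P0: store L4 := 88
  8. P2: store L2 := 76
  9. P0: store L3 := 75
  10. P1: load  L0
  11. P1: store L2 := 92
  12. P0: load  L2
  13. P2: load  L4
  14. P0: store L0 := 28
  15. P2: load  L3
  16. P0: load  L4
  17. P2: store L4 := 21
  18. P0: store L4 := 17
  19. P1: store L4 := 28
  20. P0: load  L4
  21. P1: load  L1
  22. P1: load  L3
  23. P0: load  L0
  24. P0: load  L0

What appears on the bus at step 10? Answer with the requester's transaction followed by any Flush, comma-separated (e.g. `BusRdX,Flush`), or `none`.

[1] P0: load  L0 | P0:S(70), P1:I, P2:I | bus: BusRd
[2] P1: load  L3 | P0:I, P1:S(20), P2:I | bus: BusRd
[3] P1: load  L4 | P0:I, P1:S(80), P2:I | bus: BusRd
[4] P1: store L1 := 7 | P0:I, P1:M(7), P2:I | bus: BusRdX
[5] P1: store L1 := 59 | P0:I, P1:M(59), P2:I | bus: none
[6] P2: store L3 := 51 | P0:I, P1:I, P2:M(51) | bus: BusRdX
[7] P0: store L4 := 88 | P0:M(88), P1:I, P2:I | bus: BusRdX
[8] P2: store L2 := 76 | P0:I, P1:I, P2:M(76) | bus: BusRdX
[9] P0: store L3 := 75 | P0:M(75), P1:I, P2:I | bus: BusRdX,Flush
[10] P1: load  L0 | P0:S(70), P1:S(70), P2:I | bus: BusRd
[11] P1: store L2 := 92 | P0:I, P1:M(92), P2:I | bus: BusRdX,Flush
[12] P0: load  L2 | P0:S(92), P1:S(92), P2:I | bus: BusRd,Flush
[13] P2: load  L4 | P0:S(88), P1:I, P2:S(88) | bus: BusRd,Flush
[14] P0: store L0 := 28 | P0:M(28), P1:I, P2:I | bus: BusRdX
[15] P2: load  L3 | P0:S(75), P1:I, P2:S(75) | bus: BusRd,Flush
[16] P0: load  L4 | P0:S(88), P1:I, P2:S(88) | bus: none
[17] P2: store L4 := 21 | P0:I, P1:I, P2:M(21) | bus: BusRdX
[18] P0: store L4 := 17 | P0:M(17), P1:I, P2:I | bus: BusRdX,Flush
[19] P1: store L4 := 28 | P0:I, P1:M(28), P2:I | bus: BusRdX,Flush
[20] P0: load  L4 | P0:S(28), P1:S(28), P2:I | bus: BusRd,Flush
[21] P1: load  L1 | P0:I, P1:M(59), P2:I | bus: none
[22] P1: load  L3 | P0:S(75), P1:S(75), P2:S(75) | bus: BusRd
[23] P0: load  L0 | P0:M(28), P1:I, P2:I | bus: none
[24] P0: load  L0 | P0:M(28), P1:I, P2:I | bus: none

bus = BusRd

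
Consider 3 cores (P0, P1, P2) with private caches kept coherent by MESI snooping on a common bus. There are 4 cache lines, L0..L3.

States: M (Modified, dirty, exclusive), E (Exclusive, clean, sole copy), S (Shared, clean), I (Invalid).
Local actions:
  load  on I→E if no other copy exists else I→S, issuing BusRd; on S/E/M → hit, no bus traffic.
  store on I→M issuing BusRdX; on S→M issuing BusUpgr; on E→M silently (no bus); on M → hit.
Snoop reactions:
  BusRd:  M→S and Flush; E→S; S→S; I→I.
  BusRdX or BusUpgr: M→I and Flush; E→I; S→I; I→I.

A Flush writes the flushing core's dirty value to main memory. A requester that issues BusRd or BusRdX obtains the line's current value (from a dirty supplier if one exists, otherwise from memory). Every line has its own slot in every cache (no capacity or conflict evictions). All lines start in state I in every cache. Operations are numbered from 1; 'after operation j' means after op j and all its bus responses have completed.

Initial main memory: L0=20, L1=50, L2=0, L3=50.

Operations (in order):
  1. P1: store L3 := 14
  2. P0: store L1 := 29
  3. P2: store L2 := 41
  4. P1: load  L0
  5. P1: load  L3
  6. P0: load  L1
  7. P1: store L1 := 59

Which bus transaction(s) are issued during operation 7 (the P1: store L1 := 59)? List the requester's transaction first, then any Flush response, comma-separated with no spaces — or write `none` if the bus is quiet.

  op1 P1: store L3 := 14 → I/M/I on L3; bus BusRdX; mem=50
  op2 P0: store L1 := 29 → M/I/I on L1; bus BusRdX; mem=50
  op3 P2: store L2 := 41 → I/I/M on L2; bus BusRdX; mem=0
  op4 P1: load  L0 → I/E/I on L0; bus BusRd; mem=20
  op5 P1: load  L3 → I/M/I on L3; bus (none); mem=50
  op6 P0: load  L1 → M/I/I on L1; bus (none); mem=50
  op7 P1: store L1 := 59 → I/M/I on L1; bus BusRdX Flush; mem=29

bus = BusRdX,Flush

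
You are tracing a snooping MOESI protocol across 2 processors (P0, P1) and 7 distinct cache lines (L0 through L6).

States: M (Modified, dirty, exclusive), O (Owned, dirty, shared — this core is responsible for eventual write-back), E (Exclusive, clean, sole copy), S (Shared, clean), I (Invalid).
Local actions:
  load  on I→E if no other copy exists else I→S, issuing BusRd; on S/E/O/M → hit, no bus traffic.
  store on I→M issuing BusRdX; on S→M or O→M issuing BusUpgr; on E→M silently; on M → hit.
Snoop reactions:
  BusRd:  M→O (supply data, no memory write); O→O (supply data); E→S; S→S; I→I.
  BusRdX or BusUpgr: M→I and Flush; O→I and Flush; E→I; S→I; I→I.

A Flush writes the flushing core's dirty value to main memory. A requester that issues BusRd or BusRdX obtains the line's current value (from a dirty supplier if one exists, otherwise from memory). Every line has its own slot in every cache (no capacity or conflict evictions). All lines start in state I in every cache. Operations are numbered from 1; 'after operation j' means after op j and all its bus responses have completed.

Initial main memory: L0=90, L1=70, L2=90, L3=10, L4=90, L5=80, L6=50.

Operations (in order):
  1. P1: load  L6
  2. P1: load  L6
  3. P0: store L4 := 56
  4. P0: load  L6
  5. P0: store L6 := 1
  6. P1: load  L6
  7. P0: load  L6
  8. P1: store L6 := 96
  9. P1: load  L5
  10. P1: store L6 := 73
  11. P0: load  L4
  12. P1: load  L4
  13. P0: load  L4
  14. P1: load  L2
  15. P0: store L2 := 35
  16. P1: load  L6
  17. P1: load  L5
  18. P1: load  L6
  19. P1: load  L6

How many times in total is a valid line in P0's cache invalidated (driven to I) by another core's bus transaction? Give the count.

  op1 P1: load  L6 → I/E on L6; bus BusRd; mem=50
  op2 P1: load  L6 → I/E on L6; bus (none); mem=50
  op3 P0: store L4 := 56 → M/I on L4; bus BusRdX; mem=90
  op4 P0: load  L6 → S/S on L6; bus BusRd; mem=50
  op5 P0: store L6 := 1 → M/I on L6; bus BusUpgr; mem=50
  op6 P1: load  L6 → O/S on L6; bus BusRd; mem=50
  op7 P0: load  L6 → O/S on L6; bus (none); mem=50
  op8 P1: store L6 := 96 → I/M on L6; bus BusUpgr Flush; mem=1
  op9 P1: load  L5 → I/E on L5; bus BusRd; mem=80
  op10 P1: store L6 := 73 → I/M on L6; bus (none); mem=1
  op11 P0: load  L4 → M/I on L4; bus (none); mem=90
  op12 P1: load  L4 → O/S on L4; bus BusRd; mem=90
  op13 P0: load  L4 → O/S on L4; bus (none); mem=90
  op14 P1: load  L2 → I/E on L2; bus BusRd; mem=90
  op15 P0: store L2 := 35 → M/I on L2; bus BusRdX; mem=90
  op16 P1: load  L6 → I/M on L6; bus (none); mem=1
  op17 P1: load  L5 → I/E on L5; bus (none); mem=80
  op18 P1: load  L6 → I/M on L6; bus (none); mem=1
  op19 P1: load  L6 → I/M on L6; bus (none); mem=1

invalidations = 1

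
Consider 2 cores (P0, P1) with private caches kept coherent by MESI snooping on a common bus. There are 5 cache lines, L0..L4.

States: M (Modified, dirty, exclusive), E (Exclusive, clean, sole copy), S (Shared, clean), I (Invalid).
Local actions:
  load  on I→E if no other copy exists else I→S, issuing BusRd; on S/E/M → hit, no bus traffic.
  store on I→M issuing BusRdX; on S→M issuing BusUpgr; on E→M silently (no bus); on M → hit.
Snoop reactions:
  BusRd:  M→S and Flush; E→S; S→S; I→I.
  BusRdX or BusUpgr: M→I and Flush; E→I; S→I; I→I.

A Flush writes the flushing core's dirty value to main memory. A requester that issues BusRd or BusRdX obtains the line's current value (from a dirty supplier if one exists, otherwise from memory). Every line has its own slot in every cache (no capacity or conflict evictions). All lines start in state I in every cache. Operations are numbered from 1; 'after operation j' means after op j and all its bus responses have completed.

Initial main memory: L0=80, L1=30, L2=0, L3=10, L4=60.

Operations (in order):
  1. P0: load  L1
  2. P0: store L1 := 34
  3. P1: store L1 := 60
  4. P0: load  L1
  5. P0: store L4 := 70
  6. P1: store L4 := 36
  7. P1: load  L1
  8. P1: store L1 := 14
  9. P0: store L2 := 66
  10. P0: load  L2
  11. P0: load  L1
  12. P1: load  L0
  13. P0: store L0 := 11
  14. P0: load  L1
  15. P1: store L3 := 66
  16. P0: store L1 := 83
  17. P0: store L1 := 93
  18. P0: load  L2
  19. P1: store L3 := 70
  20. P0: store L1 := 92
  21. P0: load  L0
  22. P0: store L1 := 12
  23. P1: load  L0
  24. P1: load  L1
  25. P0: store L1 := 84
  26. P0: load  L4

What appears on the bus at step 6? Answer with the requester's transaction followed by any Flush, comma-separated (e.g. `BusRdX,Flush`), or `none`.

bus = BusRdX,Flush

step 1: P0: load  L1  ⟶  EI  (L1)  txn=BusRd  M[L1]=30
step 2: P0: store L1 := 34  ⟶  MI  (L1)  txn=∅  M[L1]=30
step 3: P1: store L1 := 60  ⟶  IM  (L1)  txn=BusRdX+Flush  M[L1]=34
step 4: P0: load  L1  ⟶  SS  (L1)  txn=BusRd+Flush  M[L1]=60
step 5: P0: store L4 := 70  ⟶  MI  (L4)  txn=BusRdX  M[L4]=60
step 6: P1: store L4 := 36  ⟶  IM  (L4)  txn=BusRdX+Flush  M[L4]=70
step 7: P1: load  L1  ⟶  SS  (L1)  txn=∅  M[L1]=60
step 8: P1: store L1 := 14  ⟶  IM  (L1)  txn=BusUpgr  M[L1]=60
step 9: P0: store L2 := 66  ⟶  MI  (L2)  txn=BusRdX  M[L2]=0
step 10: P0: load  L2  ⟶  MI  (L2)  txn=∅  M[L2]=0
step 11: P0: load  L1  ⟶  SS  (L1)  txn=BusRd+Flush  M[L1]=14
step 12: P1: load  L0  ⟶  IE  (L0)  txn=BusRd  M[L0]=80
step 13: P0: store L0 := 11  ⟶  MI  (L0)  txn=BusRdX  M[L0]=80
step 14: P0: load  L1  ⟶  SS  (L1)  txn=∅  M[L1]=14
step 15: P1: store L3 := 66  ⟶  IM  (L3)  txn=BusRdX  M[L3]=10
step 16: P0: store L1 := 83  ⟶  MI  (L1)  txn=BusUpgr  M[L1]=14
step 17: P0: store L1 := 93  ⟶  MI  (L1)  txn=∅  M[L1]=14
step 18: P0: load  L2  ⟶  MI  (L2)  txn=∅  M[L2]=0
step 19: P1: store L3 := 70  ⟶  IM  (L3)  txn=∅  M[L3]=10
step 20: P0: store L1 := 92  ⟶  MI  (L1)  txn=∅  M[L1]=14
step 21: P0: load  L0  ⟶  MI  (L0)  txn=∅  M[L0]=80
step 22: P0: store L1 := 12  ⟶  MI  (L1)  txn=∅  M[L1]=14
step 23: P1: load  L0  ⟶  SS  (L0)  txn=BusRd+Flush  M[L0]=11
step 24: P1: load  L1  ⟶  SS  (L1)  txn=BusRd+Flush  M[L1]=12
step 25: P0: store L1 := 84  ⟶  MI  (L1)  txn=BusUpgr  M[L1]=12
step 26: P0: load  L4  ⟶  SS  (L4)  txn=BusRd+Flush  M[L4]=36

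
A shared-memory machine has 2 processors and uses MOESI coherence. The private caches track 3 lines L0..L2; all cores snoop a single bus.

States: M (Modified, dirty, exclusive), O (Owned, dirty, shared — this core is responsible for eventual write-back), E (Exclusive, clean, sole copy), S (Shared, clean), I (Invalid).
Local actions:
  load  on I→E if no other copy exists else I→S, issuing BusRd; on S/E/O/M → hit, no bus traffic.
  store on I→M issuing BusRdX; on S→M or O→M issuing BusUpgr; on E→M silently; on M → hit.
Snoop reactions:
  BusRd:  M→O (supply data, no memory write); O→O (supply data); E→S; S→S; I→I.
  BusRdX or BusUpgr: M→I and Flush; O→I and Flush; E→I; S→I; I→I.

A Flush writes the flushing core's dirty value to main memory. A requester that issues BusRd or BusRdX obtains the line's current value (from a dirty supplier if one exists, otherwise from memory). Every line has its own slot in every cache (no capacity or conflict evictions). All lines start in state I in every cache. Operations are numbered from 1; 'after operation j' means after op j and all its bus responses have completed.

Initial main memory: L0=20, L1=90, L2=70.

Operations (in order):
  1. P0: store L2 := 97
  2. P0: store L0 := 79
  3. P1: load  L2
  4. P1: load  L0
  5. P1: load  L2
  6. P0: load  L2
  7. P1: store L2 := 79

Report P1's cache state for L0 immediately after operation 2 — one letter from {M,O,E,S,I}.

[1] P0: store L2 := 97 | P0:M(97), P1:I | bus: BusRdX
[2] P0: store L0 := 79 | P0:M(79), P1:I | bus: BusRdX
[3] P1: load  L2 | P0:O(97), P1:S(97) | bus: BusRd
[4] P1: load  L0 | P0:O(79), P1:S(79) | bus: BusRd
[5] P1: load  L2 | P0:O(97), P1:S(97) | bus: none
[6] P0: load  L2 | P0:O(97), P1:S(97) | bus: none
[7] P1: store L2 := 79 | P0:I, P1:M(79) | bus: BusUpgr,Flush

state = I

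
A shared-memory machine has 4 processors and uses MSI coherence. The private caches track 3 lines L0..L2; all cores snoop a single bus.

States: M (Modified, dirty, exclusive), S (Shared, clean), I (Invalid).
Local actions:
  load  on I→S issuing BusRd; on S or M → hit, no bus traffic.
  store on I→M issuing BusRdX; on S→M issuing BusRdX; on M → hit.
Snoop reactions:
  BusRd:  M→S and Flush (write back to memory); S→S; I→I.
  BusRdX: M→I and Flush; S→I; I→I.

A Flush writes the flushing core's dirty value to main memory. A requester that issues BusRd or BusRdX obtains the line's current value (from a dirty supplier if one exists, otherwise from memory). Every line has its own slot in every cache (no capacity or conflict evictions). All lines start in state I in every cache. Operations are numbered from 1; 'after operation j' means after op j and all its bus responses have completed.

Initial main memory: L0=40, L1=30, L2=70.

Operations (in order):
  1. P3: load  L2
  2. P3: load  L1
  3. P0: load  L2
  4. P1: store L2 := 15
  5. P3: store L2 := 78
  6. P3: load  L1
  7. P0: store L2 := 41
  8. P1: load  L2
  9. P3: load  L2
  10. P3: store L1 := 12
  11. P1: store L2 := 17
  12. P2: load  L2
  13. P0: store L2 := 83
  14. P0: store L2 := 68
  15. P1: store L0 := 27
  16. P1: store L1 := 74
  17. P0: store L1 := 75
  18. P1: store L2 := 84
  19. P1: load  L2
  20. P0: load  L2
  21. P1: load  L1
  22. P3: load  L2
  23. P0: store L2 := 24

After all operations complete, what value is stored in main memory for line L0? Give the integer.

1. P3: load  L2  bus=[BusRd]  L2: P0=I P1=I P2=I P3=S  mem[L2]=70
2. P3: load  L1  bus=[BusRd]  L1: P0=I P1=I P2=I P3=S  mem[L1]=30
3. P0: load  L2  bus=[BusRd]  L2: P0=S P1=I P2=I P3=S  mem[L2]=70
4. P1: store L2 := 15  bus=[BusRdX]  L2: P0=I P1=M P2=I P3=I  mem[L2]=70
5. P3: store L2 := 78  bus=[BusRdX,Flush]  L2: P0=I P1=I P2=I P3=M  mem[L2]=15
6. P3: load  L1  bus=[-]  L1: P0=I P1=I P2=I P3=S  mem[L1]=30
7. P0: store L2 := 41  bus=[BusRdX,Flush]  L2: P0=M P1=I P2=I P3=I  mem[L2]=78
8. P1: load  L2  bus=[BusRd,Flush]  L2: P0=S P1=S P2=I P3=I  mem[L2]=41
9. P3: load  L2  bus=[BusRd]  L2: P0=S P1=S P2=I P3=S  mem[L2]=41
10. P3: store L1 := 12  bus=[BusRdX]  L1: P0=I P1=I P2=I P3=M  mem[L1]=30
11. P1: store L2 := 17  bus=[BusRdX]  L2: P0=I P1=M P2=I P3=I  mem[L2]=41
12. P2: load  L2  bus=[BusRd,Flush]  L2: P0=I P1=S P2=S P3=I  mem[L2]=17
13. P0: store L2 := 83  bus=[BusRdX]  L2: P0=M P1=I P2=I P3=I  mem[L2]=17
14. P0: store L2 := 68  bus=[-]  L2: P0=M P1=I P2=I P3=I  mem[L2]=17
15. P1: store L0 := 27  bus=[BusRdX]  L0: P0=I P1=M P2=I P3=I  mem[L0]=40
16. P1: store L1 := 74  bus=[BusRdX,Flush]  L1: P0=I P1=M P2=I P3=I  mem[L1]=12
17. P0: store L1 := 75  bus=[BusRdX,Flush]  L1: P0=M P1=I P2=I P3=I  mem[L1]=74
18. P1: store L2 := 84  bus=[BusRdX,Flush]  L2: P0=I P1=M P2=I P3=I  mem[L2]=68
19. P1: load  L2  bus=[-]  L2: P0=I P1=M P2=I P3=I  mem[L2]=68
20. P0: load  L2  bus=[BusRd,Flush]  L2: P0=S P1=S P2=I P3=I  mem[L2]=84
21. P1: load  L1  bus=[BusRd,Flush]  L1: P0=S P1=S P2=I P3=I  mem[L1]=75
22. P3: load  L2  bus=[BusRd]  L2: P0=S P1=S P2=I P3=S  mem[L2]=84
23. P0: store L2 := 24  bus=[BusRdX]  L2: P0=M P1=I P2=I P3=I  mem[L2]=84

memory[L0] = 40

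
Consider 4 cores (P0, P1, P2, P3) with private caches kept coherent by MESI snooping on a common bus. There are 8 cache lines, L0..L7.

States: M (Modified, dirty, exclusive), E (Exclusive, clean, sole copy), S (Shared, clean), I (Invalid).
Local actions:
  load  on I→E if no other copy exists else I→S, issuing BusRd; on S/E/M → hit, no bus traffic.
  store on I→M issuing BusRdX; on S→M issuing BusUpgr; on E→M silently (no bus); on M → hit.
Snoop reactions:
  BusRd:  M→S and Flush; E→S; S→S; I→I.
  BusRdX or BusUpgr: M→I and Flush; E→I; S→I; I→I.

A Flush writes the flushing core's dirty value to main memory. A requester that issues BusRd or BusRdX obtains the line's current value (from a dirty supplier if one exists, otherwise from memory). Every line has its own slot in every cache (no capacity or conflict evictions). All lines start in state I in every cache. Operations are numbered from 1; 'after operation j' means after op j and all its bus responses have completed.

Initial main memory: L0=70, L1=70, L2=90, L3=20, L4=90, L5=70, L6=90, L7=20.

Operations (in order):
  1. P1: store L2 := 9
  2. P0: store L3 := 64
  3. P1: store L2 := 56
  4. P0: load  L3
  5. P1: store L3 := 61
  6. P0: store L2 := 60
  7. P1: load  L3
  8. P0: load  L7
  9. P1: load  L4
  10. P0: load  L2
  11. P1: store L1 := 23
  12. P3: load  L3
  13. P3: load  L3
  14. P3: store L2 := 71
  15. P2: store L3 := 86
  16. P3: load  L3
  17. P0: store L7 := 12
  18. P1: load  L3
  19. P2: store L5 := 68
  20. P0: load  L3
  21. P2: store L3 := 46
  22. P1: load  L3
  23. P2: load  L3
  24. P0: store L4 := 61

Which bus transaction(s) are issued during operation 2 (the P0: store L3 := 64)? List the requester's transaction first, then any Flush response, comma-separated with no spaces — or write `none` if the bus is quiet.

bus = BusRdX

  op1 P1: store L2 := 9 → I/M/I/I on L2; bus BusRdX; mem=90
  op2 P0: store L3 := 64 → M/I/I/I on L3; bus BusRdX; mem=20
  op3 P1: store L2 := 56 → I/M/I/I on L2; bus (none); mem=90
  op4 P0: load  L3 → M/I/I/I on L3; bus (none); mem=20
  op5 P1: store L3 := 61 → I/M/I/I on L3; bus BusRdX Flush; mem=64
  op6 P0: store L2 := 60 → M/I/I/I on L2; bus BusRdX Flush; mem=56
  op7 P1: load  L3 → I/M/I/I on L3; bus (none); mem=64
  op8 P0: load  L7 → E/I/I/I on L7; bus BusRd; mem=20
  op9 P1: load  L4 → I/E/I/I on L4; bus BusRd; mem=90
  op10 P0: load  L2 → M/I/I/I on L2; bus (none); mem=56
  op11 P1: store L1 := 23 → I/M/I/I on L1; bus BusRdX; mem=70
  op12 P3: load  L3 → I/S/I/S on L3; bus BusRd Flush; mem=61
  op13 P3: load  L3 → I/S/I/S on L3; bus (none); mem=61
  op14 P3: store L2 := 71 → I/I/I/M on L2; bus BusRdX Flush; mem=60
  op15 P2: store L3 := 86 → I/I/M/I on L3; bus BusRdX; mem=61
  op16 P3: load  L3 → I/I/S/S on L3; bus BusRd Flush; mem=86
  op17 P0: store L7 := 12 → M/I/I/I on L7; bus (none); mem=20
  op18 P1: load  L3 → I/S/S/S on L3; bus BusRd; mem=86
  op19 P2: store L5 := 68 → I/I/M/I on L5; bus BusRdX; mem=70
  op20 P0: load  L3 → S/S/S/S on L3; bus BusRd; mem=86
  op21 P2: store L3 := 46 → I/I/M/I on L3; bus BusUpgr; mem=86
  op22 P1: load  L3 → I/S/S/I on L3; bus BusRd Flush; mem=46
  op23 P2: load  L3 → I/S/S/I on L3; bus (none); mem=46
  op24 P0: store L4 := 61 → M/I/I/I on L4; bus BusRdX; mem=90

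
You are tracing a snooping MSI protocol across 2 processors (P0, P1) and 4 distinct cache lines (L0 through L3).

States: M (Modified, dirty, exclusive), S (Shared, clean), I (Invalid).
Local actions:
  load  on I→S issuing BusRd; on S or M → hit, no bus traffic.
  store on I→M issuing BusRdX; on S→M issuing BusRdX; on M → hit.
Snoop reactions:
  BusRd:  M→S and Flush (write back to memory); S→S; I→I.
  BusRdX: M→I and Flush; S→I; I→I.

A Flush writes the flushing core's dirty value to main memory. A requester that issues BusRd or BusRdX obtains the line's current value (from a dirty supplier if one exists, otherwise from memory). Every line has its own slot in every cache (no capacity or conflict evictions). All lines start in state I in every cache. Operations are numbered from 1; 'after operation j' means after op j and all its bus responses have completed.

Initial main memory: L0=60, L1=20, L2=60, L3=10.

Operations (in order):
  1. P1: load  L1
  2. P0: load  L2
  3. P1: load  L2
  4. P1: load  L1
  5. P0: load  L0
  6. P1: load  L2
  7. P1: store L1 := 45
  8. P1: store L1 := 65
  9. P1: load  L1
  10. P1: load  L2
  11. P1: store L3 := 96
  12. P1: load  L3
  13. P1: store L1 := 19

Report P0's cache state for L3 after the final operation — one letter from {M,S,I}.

state = I

1. P1: load  L1  bus=[BusRd]  L1: P0=I P1=S  mem[L1]=20
2. P0: load  L2  bus=[BusRd]  L2: P0=S P1=I  mem[L2]=60
3. P1: load  L2  bus=[BusRd]  L2: P0=S P1=S  mem[L2]=60
4. P1: load  L1  bus=[-]  L1: P0=I P1=S  mem[L1]=20
5. P0: load  L0  bus=[BusRd]  L0: P0=S P1=I  mem[L0]=60
6. P1: load  L2  bus=[-]  L2: P0=S P1=S  mem[L2]=60
7. P1: store L1 := 45  bus=[BusRdX]  L1: P0=I P1=M  mem[L1]=20
8. P1: store L1 := 65  bus=[-]  L1: P0=I P1=M  mem[L1]=20
9. P1: load  L1  bus=[-]  L1: P0=I P1=M  mem[L1]=20
10. P1: load  L2  bus=[-]  L2: P0=S P1=S  mem[L2]=60
11. P1: store L3 := 96  bus=[BusRdX]  L3: P0=I P1=M  mem[L3]=10
12. P1: load  L3  bus=[-]  L3: P0=I P1=M  mem[L3]=10
13. P1: store L1 := 19  bus=[-]  L1: P0=I P1=M  mem[L1]=20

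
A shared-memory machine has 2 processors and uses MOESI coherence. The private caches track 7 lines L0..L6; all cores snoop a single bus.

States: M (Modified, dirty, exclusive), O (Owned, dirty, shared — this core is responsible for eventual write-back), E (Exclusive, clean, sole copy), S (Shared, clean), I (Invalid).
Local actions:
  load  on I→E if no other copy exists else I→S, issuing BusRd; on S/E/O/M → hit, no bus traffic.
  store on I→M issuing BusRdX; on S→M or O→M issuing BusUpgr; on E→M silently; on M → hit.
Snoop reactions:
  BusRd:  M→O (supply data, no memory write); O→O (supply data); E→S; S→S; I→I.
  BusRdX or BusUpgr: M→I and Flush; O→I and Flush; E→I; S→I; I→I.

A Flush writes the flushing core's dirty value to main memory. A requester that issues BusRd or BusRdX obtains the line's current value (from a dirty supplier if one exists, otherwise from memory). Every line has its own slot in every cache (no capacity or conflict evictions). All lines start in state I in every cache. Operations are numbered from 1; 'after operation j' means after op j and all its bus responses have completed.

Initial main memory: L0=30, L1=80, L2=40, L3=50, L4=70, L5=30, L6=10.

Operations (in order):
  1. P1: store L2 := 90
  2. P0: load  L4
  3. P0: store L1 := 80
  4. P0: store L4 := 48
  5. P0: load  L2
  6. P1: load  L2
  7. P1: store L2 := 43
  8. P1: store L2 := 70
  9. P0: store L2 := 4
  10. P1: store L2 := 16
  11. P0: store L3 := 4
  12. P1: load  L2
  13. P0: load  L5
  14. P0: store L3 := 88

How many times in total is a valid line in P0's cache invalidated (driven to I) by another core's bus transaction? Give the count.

invalidations = 2

[1] P1: store L2 := 90 | P0:I, P1:M(90) | bus: BusRdX
[2] P0: load  L4 | P0:E(70), P1:I | bus: BusRd
[3] P0: store L1 := 80 | P0:M(80), P1:I | bus: BusRdX
[4] P0: store L4 := 48 | P0:M(48), P1:I | bus: none
[5] P0: load  L2 | P0:S(90), P1:O(90) | bus: BusRd
[6] P1: load  L2 | P0:S(90), P1:O(90) | bus: none
[7] P1: store L2 := 43 | P0:I, P1:M(43) | bus: BusUpgr
[8] P1: store L2 := 70 | P0:I, P1:M(70) | bus: none
[9] P0: store L2 := 4 | P0:M(4), P1:I | bus: BusRdX,Flush
[10] P1: store L2 := 16 | P0:I, P1:M(16) | bus: BusRdX,Flush
[11] P0: store L3 := 4 | P0:M(4), P1:I | bus: BusRdX
[12] P1: load  L2 | P0:I, P1:M(16) | bus: none
[13] P0: load  L5 | P0:E(30), P1:I | bus: BusRd
[14] P0: store L3 := 88 | P0:M(88), P1:I | bus: none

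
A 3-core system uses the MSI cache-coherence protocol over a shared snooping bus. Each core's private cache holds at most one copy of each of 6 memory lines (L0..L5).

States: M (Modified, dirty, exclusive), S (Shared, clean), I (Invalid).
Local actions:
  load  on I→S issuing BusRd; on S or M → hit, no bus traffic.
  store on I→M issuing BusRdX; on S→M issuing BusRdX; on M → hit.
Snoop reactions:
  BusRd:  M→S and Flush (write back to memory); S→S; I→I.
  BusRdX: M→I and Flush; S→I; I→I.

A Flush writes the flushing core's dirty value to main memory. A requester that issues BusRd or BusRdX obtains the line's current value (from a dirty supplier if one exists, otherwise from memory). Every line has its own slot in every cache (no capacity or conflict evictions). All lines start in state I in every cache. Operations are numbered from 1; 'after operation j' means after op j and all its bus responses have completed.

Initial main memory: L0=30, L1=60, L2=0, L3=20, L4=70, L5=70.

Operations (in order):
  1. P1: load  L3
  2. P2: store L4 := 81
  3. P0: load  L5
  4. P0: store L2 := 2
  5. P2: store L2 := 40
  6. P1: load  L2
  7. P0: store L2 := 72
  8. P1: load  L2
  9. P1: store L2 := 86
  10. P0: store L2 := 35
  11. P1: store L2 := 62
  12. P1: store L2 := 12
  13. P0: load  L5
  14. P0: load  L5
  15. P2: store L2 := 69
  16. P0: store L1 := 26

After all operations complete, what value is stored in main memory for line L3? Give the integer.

memory[L3] = 20

  op1 P1: load  L3 → I/S/I on L3; bus BusRd; mem=20
  op2 P2: store L4 := 81 → I/I/M on L4; bus BusRdX; mem=70
  op3 P0: load  L5 → S/I/I on L5; bus BusRd; mem=70
  op4 P0: store L2 := 2 → M/I/I on L2; bus BusRdX; mem=0
  op5 P2: store L2 := 40 → I/I/M on L2; bus BusRdX Flush; mem=2
  op6 P1: load  L2 → I/S/S on L2; bus BusRd Flush; mem=40
  op7 P0: store L2 := 72 → M/I/I on L2; bus BusRdX; mem=40
  op8 P1: load  L2 → S/S/I on L2; bus BusRd Flush; mem=72
  op9 P1: store L2 := 86 → I/M/I on L2; bus BusRdX; mem=72
  op10 P0: store L2 := 35 → M/I/I on L2; bus BusRdX Flush; mem=86
  op11 P1: store L2 := 62 → I/M/I on L2; bus BusRdX Flush; mem=35
  op12 P1: store L2 := 12 → I/M/I on L2; bus (none); mem=35
  op13 P0: load  L5 → S/I/I on L5; bus (none); mem=70
  op14 P0: load  L5 → S/I/I on L5; bus (none); mem=70
  op15 P2: store L2 := 69 → I/I/M on L2; bus BusRdX Flush; mem=12
  op16 P0: store L1 := 26 → M/I/I on L1; bus BusRdX; mem=60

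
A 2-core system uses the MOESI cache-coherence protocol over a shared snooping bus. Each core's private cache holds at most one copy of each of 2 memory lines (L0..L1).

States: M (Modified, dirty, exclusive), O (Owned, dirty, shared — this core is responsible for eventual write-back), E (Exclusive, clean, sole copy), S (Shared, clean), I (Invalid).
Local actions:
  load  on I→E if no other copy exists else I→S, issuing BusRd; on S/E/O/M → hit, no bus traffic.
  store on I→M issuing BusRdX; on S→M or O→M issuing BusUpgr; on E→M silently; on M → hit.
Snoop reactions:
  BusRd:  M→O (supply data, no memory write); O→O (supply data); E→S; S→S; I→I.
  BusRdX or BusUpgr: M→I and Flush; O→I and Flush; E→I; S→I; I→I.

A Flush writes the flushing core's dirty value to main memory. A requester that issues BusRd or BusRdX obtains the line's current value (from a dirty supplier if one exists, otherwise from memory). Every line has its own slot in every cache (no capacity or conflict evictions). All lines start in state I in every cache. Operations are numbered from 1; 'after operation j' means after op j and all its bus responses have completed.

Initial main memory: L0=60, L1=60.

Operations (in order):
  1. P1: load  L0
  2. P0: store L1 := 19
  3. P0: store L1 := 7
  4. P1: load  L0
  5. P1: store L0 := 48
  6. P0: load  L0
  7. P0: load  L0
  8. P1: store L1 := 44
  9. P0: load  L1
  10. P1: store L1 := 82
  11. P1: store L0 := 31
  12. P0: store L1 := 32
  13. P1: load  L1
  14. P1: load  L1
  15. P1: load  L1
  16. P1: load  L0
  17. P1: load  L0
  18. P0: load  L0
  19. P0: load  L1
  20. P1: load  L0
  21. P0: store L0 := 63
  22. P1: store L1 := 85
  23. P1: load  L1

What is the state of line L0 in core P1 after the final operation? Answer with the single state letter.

state = I

[1] P1: load  L0 | P0:I, P1:E(60) | bus: BusRd
[2] P0: store L1 := 19 | P0:M(19), P1:I | bus: BusRdX
[3] P0: store L1 := 7 | P0:M(7), P1:I | bus: none
[4] P1: load  L0 | P0:I, P1:E(60) | bus: none
[5] P1: store L0 := 48 | P0:I, P1:M(48) | bus: none
[6] P0: load  L0 | P0:S(48), P1:O(48) | bus: BusRd
[7] P0: load  L0 | P0:S(48), P1:O(48) | bus: none
[8] P1: store L1 := 44 | P0:I, P1:M(44) | bus: BusRdX,Flush
[9] P0: load  L1 | P0:S(44), P1:O(44) | bus: BusRd
[10] P1: store L1 := 82 | P0:I, P1:M(82) | bus: BusUpgr
[11] P1: store L0 := 31 | P0:I, P1:M(31) | bus: BusUpgr
[12] P0: store L1 := 32 | P0:M(32), P1:I | bus: BusRdX,Flush
[13] P1: load  L1 | P0:O(32), P1:S(32) | bus: BusRd
[14] P1: load  L1 | P0:O(32), P1:S(32) | bus: none
[15] P1: load  L1 | P0:O(32), P1:S(32) | bus: none
[16] P1: load  L0 | P0:I, P1:M(31) | bus: none
[17] P1: load  L0 | P0:I, P1:M(31) | bus: none
[18] P0: load  L0 | P0:S(31), P1:O(31) | bus: BusRd
[19] P0: load  L1 | P0:O(32), P1:S(32) | bus: none
[20] P1: load  L0 | P0:S(31), P1:O(31) | bus: none
[21] P0: store L0 := 63 | P0:M(63), P1:I | bus: BusUpgr,Flush
[22] P1: store L1 := 85 | P0:I, P1:M(85) | bus: BusUpgr,Flush
[23] P1: load  L1 | P0:I, P1:M(85) | bus: none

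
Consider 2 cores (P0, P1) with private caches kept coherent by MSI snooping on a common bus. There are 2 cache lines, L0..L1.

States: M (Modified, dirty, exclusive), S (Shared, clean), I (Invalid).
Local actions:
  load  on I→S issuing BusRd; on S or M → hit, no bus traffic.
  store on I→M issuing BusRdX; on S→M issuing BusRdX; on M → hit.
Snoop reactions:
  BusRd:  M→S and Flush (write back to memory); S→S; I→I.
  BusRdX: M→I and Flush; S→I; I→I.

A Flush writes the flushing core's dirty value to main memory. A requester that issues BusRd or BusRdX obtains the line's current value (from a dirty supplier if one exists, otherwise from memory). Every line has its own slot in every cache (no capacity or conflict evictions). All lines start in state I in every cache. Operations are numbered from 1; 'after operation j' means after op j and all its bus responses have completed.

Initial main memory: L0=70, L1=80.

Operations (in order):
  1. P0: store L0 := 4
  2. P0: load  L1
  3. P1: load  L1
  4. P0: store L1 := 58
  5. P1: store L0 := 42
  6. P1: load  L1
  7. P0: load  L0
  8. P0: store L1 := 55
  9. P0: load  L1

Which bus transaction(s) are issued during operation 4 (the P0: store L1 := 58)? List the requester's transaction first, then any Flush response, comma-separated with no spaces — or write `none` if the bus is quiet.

[1] P0: store L0 := 4 | P0:M(4), P1:I | bus: BusRdX
[2] P0: load  L1 | P0:S(80), P1:I | bus: BusRd
[3] P1: load  L1 | P0:S(80), P1:S(80) | bus: BusRd
[4] P0: store L1 := 58 | P0:M(58), P1:I | bus: BusRdX
[5] P1: store L0 := 42 | P0:I, P1:M(42) | bus: BusRdX,Flush
[6] P1: load  L1 | P0:S(58), P1:S(58) | bus: BusRd,Flush
[7] P0: load  L0 | P0:S(42), P1:S(42) | bus: BusRd,Flush
[8] P0: store L1 := 55 | P0:M(55), P1:I | bus: BusRdX
[9] P0: load  L1 | P0:M(55), P1:I | bus: none

bus = BusRdX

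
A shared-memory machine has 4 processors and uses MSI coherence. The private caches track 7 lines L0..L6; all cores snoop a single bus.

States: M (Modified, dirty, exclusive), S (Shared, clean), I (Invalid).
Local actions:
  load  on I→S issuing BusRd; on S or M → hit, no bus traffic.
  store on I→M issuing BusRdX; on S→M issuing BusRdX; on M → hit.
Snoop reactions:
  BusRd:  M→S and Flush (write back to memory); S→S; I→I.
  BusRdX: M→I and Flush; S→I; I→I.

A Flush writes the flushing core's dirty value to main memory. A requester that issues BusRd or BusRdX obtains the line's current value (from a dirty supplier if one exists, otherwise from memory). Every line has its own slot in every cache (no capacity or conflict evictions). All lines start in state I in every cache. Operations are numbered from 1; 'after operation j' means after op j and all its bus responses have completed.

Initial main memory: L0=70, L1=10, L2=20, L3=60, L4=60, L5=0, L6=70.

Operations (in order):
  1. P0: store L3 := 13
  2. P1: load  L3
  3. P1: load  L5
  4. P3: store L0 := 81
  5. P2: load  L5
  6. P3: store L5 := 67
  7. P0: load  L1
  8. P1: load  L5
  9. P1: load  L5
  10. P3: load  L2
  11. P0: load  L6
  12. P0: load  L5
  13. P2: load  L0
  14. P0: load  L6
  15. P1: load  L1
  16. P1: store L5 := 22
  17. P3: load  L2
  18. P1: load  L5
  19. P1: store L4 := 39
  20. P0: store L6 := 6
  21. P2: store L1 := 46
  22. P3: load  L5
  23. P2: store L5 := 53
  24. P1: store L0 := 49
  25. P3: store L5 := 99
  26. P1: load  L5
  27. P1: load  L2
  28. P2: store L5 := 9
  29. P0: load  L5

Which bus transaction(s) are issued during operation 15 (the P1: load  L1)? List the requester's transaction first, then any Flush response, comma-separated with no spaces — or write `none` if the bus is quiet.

[1] P0: store L3 := 13 | P0:M(13), P1:I, P2:I, P3:I | bus: BusRdX
[2] P1: load  L3 | P0:S(13), P1:S(13), P2:I, P3:I | bus: BusRd,Flush
[3] P1: load  L5 | P0:I, P1:S(0), P2:I, P3:I | bus: BusRd
[4] P3: store L0 := 81 | P0:I, P1:I, P2:I, P3:M(81) | bus: BusRdX
[5] P2: load  L5 | P0:I, P1:S(0), P2:S(0), P3:I | bus: BusRd
[6] P3: store L5 := 67 | P0:I, P1:I, P2:I, P3:M(67) | bus: BusRdX
[7] P0: load  L1 | P0:S(10), P1:I, P2:I, P3:I | bus: BusRd
[8] P1: load  L5 | P0:I, P1:S(67), P2:I, P3:S(67) | bus: BusRd,Flush
[9] P1: load  L5 | P0:I, P1:S(67), P2:I, P3:S(67) | bus: none
[10] P3: load  L2 | P0:I, P1:I, P2:I, P3:S(20) | bus: BusRd
[11] P0: load  L6 | P0:S(70), P1:I, P2:I, P3:I | bus: BusRd
[12] P0: load  L5 | P0:S(67), P1:S(67), P2:I, P3:S(67) | bus: BusRd
[13] P2: load  L0 | P0:I, P1:I, P2:S(81), P3:S(81) | bus: BusRd,Flush
[14] P0: load  L6 | P0:S(70), P1:I, P2:I, P3:I | bus: none
[15] P1: load  L1 | P0:S(10), P1:S(10), P2:I, P3:I | bus: BusRd
[16] P1: store L5 := 22 | P0:I, P1:M(22), P2:I, P3:I | bus: BusRdX
[17] P3: load  L2 | P0:I, P1:I, P2:I, P3:S(20) | bus: none
[18] P1: load  L5 | P0:I, P1:M(22), P2:I, P3:I | bus: none
[19] P1: store L4 := 39 | P0:I, P1:M(39), P2:I, P3:I | bus: BusRdX
[20] P0: store L6 := 6 | P0:M(6), P1:I, P2:I, P3:I | bus: BusRdX
[21] P2: store L1 := 46 | P0:I, P1:I, P2:M(46), P3:I | bus: BusRdX
[22] P3: load  L5 | P0:I, P1:S(22), P2:I, P3:S(22) | bus: BusRd,Flush
[23] P2: store L5 := 53 | P0:I, P1:I, P2:M(53), P3:I | bus: BusRdX
[24] P1: store L0 := 49 | P0:I, P1:M(49), P2:I, P3:I | bus: BusRdX
[25] P3: store L5 := 99 | P0:I, P1:I, P2:I, P3:M(99) | bus: BusRdX,Flush
[26] P1: load  L5 | P0:I, P1:S(99), P2:I, P3:S(99) | bus: BusRd,Flush
[27] P1: load  L2 | P0:I, P1:S(20), P2:I, P3:S(20) | bus: BusRd
[28] P2: store L5 := 9 | P0:I, P1:I, P2:M(9), P3:I | bus: BusRdX
[29] P0: load  L5 | P0:S(9), P1:I, P2:S(9), P3:I | bus: BusRd,Flush

bus = BusRd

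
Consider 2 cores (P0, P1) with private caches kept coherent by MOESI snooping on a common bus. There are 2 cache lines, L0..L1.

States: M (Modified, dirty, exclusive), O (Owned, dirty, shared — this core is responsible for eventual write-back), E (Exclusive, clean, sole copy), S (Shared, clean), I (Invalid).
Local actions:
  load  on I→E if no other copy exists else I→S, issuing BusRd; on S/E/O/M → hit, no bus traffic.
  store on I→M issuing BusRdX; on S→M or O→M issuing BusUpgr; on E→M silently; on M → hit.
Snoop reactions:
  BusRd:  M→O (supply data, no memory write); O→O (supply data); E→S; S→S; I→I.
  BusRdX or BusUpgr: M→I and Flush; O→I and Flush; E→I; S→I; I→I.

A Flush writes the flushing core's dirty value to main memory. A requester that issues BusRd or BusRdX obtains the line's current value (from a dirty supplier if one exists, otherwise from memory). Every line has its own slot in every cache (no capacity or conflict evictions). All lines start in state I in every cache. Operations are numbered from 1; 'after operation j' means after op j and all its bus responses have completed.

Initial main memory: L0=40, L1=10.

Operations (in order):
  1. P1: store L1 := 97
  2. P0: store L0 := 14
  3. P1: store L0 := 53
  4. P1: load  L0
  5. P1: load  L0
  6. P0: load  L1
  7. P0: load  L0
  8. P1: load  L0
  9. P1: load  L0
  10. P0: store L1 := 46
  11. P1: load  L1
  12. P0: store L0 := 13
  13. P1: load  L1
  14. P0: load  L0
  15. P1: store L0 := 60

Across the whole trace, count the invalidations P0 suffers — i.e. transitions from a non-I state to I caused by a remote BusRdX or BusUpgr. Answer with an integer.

invalidations = 2

  op1 P1: store L1 := 97 → I/M on L1; bus BusRdX; mem=10
  op2 P0: store L0 := 14 → M/I on L0; bus BusRdX; mem=40
  op3 P1: store L0 := 53 → I/M on L0; bus BusRdX Flush; mem=14
  op4 P1: load  L0 → I/M on L0; bus (none); mem=14
  op5 P1: load  L0 → I/M on L0; bus (none); mem=14
  op6 P0: load  L1 → S/O on L1; bus BusRd; mem=10
  op7 P0: load  L0 → S/O on L0; bus BusRd; mem=14
  op8 P1: load  L0 → S/O on L0; bus (none); mem=14
  op9 P1: load  L0 → S/O on L0; bus (none); mem=14
  op10 P0: store L1 := 46 → M/I on L1; bus BusUpgr Flush; mem=97
  op11 P1: load  L1 → O/S on L1; bus BusRd; mem=97
  op12 P0: store L0 := 13 → M/I on L0; bus BusUpgr Flush; mem=53
  op13 P1: load  L1 → O/S on L1; bus (none); mem=97
  op14 P0: load  L0 → M/I on L0; bus (none); mem=53
  op15 P1: store L0 := 60 → I/M on L0; bus BusRdX Flush; mem=13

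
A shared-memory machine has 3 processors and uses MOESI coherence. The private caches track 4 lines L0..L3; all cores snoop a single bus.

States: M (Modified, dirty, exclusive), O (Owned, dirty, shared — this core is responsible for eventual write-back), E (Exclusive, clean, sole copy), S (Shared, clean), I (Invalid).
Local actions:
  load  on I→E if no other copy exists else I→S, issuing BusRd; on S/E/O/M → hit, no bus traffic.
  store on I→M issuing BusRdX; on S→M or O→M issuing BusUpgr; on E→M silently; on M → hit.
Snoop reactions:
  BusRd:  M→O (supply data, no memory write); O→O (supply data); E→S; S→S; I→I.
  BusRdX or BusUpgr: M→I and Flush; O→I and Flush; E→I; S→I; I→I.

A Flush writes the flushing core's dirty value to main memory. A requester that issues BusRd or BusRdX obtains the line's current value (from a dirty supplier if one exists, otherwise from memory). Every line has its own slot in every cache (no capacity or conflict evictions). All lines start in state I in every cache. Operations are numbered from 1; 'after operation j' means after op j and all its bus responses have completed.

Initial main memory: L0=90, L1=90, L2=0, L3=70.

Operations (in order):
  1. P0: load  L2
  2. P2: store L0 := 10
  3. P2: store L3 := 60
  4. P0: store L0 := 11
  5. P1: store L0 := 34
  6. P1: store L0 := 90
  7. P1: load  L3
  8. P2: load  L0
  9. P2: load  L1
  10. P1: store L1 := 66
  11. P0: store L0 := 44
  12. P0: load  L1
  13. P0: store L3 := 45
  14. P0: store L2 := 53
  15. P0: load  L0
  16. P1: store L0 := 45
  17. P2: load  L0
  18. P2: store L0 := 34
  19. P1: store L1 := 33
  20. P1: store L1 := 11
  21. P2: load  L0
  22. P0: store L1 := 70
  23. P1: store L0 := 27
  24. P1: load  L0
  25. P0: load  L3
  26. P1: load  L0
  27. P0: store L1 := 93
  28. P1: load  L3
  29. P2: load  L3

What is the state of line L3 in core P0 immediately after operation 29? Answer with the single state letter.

state = O

1. P0: load  L2  bus=[BusRd]  L2: P0=E P1=I P2=I  mem[L2]=0
2. P2: store L0 := 10  bus=[BusRdX]  L0: P0=I P1=I P2=M  mem[L0]=90
3. P2: store L3 := 60  bus=[BusRdX]  L3: P0=I P1=I P2=M  mem[L3]=70
4. P0: store L0 := 11  bus=[BusRdX,Flush]  L0: P0=M P1=I P2=I  mem[L0]=10
5. P1: store L0 := 34  bus=[BusRdX,Flush]  L0: P0=I P1=M P2=I  mem[L0]=11
6. P1: store L0 := 90  bus=[-]  L0: P0=I P1=M P2=I  mem[L0]=11
7. P1: load  L3  bus=[BusRd]  L3: P0=I P1=S P2=O  mem[L3]=70
8. P2: load  L0  bus=[BusRd]  L0: P0=I P1=O P2=S  mem[L0]=11
9. P2: load  L1  bus=[BusRd]  L1: P0=I P1=I P2=E  mem[L1]=90
10. P1: store L1 := 66  bus=[BusRdX]  L1: P0=I P1=M P2=I  mem[L1]=90
11. P0: store L0 := 44  bus=[BusRdX,Flush]  L0: P0=M P1=I P2=I  mem[L0]=90
12. P0: load  L1  bus=[BusRd]  L1: P0=S P1=O P2=I  mem[L1]=90
13. P0: store L3 := 45  bus=[BusRdX,Flush]  L3: P0=M P1=I P2=I  mem[L3]=60
14. P0: store L2 := 53  bus=[-]  L2: P0=M P1=I P2=I  mem[L2]=0
15. P0: load  L0  bus=[-]  L0: P0=M P1=I P2=I  mem[L0]=90
16. P1: store L0 := 45  bus=[BusRdX,Flush]  L0: P0=I P1=M P2=I  mem[L0]=44
17. P2: load  L0  bus=[BusRd]  L0: P0=I P1=O P2=S  mem[L0]=44
18. P2: store L0 := 34  bus=[BusUpgr,Flush]  L0: P0=I P1=I P2=M  mem[L0]=45
19. P1: store L1 := 33  bus=[BusUpgr]  L1: P0=I P1=M P2=I  mem[L1]=90
20. P1: store L1 := 11  bus=[-]  L1: P0=I P1=M P2=I  mem[L1]=90
21. P2: load  L0  bus=[-]  L0: P0=I P1=I P2=M  mem[L0]=45
22. P0: store L1 := 70  bus=[BusRdX,Flush]  L1: P0=M P1=I P2=I  mem[L1]=11
23. P1: store L0 := 27  bus=[BusRdX,Flush]  L0: P0=I P1=M P2=I  mem[L0]=34
24. P1: load  L0  bus=[-]  L0: P0=I P1=M P2=I  mem[L0]=34
25. P0: load  L3  bus=[-]  L3: P0=M P1=I P2=I  mem[L3]=60
26. P1: load  L0  bus=[-]  L0: P0=I P1=M P2=I  mem[L0]=34
27. P0: store L1 := 93  bus=[-]  L1: P0=M P1=I P2=I  mem[L1]=11
28. P1: load  L3  bus=[BusRd]  L3: P0=O P1=S P2=I  mem[L3]=60
29. P2: load  L3  bus=[BusRd]  L3: P0=O P1=S P2=S  mem[L3]=60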